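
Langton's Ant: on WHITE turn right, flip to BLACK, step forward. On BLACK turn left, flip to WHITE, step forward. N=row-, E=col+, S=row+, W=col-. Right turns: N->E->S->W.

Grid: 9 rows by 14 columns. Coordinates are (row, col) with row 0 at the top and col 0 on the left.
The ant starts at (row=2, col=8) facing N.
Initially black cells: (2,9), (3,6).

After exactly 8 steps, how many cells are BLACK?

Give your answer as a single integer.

Answer: 6

Derivation:
Step 1: on WHITE (2,8): turn R to E, flip to black, move to (2,9). |black|=3
Step 2: on BLACK (2,9): turn L to N, flip to white, move to (1,9). |black|=2
Step 3: on WHITE (1,9): turn R to E, flip to black, move to (1,10). |black|=3
Step 4: on WHITE (1,10): turn R to S, flip to black, move to (2,10). |black|=4
Step 5: on WHITE (2,10): turn R to W, flip to black, move to (2,9). |black|=5
Step 6: on WHITE (2,9): turn R to N, flip to black, move to (1,9). |black|=6
Step 7: on BLACK (1,9): turn L to W, flip to white, move to (1,8). |black|=5
Step 8: on WHITE (1,8): turn R to N, flip to black, move to (0,8). |black|=6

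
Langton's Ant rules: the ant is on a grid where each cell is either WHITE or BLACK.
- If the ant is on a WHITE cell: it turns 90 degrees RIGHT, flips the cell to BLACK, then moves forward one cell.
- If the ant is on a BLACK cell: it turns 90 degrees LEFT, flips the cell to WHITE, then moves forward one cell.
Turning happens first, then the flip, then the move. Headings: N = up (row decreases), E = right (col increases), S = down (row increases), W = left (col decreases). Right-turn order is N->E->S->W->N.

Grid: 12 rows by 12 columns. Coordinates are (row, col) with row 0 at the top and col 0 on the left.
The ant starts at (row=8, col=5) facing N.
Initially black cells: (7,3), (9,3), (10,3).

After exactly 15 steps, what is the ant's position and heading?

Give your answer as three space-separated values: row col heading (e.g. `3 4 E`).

Answer: 11 3 W

Derivation:
Step 1: on WHITE (8,5): turn R to E, flip to black, move to (8,6). |black|=4
Step 2: on WHITE (8,6): turn R to S, flip to black, move to (9,6). |black|=5
Step 3: on WHITE (9,6): turn R to W, flip to black, move to (9,5). |black|=6
Step 4: on WHITE (9,5): turn R to N, flip to black, move to (8,5). |black|=7
Step 5: on BLACK (8,5): turn L to W, flip to white, move to (8,4). |black|=6
Step 6: on WHITE (8,4): turn R to N, flip to black, move to (7,4). |black|=7
Step 7: on WHITE (7,4): turn R to E, flip to black, move to (7,5). |black|=8
Step 8: on WHITE (7,5): turn R to S, flip to black, move to (8,5). |black|=9
Step 9: on WHITE (8,5): turn R to W, flip to black, move to (8,4). |black|=10
Step 10: on BLACK (8,4): turn L to S, flip to white, move to (9,4). |black|=9
Step 11: on WHITE (9,4): turn R to W, flip to black, move to (9,3). |black|=10
Step 12: on BLACK (9,3): turn L to S, flip to white, move to (10,3). |black|=9
Step 13: on BLACK (10,3): turn L to E, flip to white, move to (10,4). |black|=8
Step 14: on WHITE (10,4): turn R to S, flip to black, move to (11,4). |black|=9
Step 15: on WHITE (11,4): turn R to W, flip to black, move to (11,3). |black|=10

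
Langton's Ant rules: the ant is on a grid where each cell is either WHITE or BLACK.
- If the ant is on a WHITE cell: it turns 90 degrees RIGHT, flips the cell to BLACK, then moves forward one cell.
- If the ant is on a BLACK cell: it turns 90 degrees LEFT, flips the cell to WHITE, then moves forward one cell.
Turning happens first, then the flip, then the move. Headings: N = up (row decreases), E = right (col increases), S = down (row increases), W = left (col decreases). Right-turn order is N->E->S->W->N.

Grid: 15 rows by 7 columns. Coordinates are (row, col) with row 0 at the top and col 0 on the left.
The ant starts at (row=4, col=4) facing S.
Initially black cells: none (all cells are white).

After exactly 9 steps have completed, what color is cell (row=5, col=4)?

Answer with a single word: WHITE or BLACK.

Step 1: on WHITE (4,4): turn R to W, flip to black, move to (4,3). |black|=1
Step 2: on WHITE (4,3): turn R to N, flip to black, move to (3,3). |black|=2
Step 3: on WHITE (3,3): turn R to E, flip to black, move to (3,4). |black|=3
Step 4: on WHITE (3,4): turn R to S, flip to black, move to (4,4). |black|=4
Step 5: on BLACK (4,4): turn L to E, flip to white, move to (4,5). |black|=3
Step 6: on WHITE (4,5): turn R to S, flip to black, move to (5,5). |black|=4
Step 7: on WHITE (5,5): turn R to W, flip to black, move to (5,4). |black|=5
Step 8: on WHITE (5,4): turn R to N, flip to black, move to (4,4). |black|=6
Step 9: on WHITE (4,4): turn R to E, flip to black, move to (4,5). |black|=7

Answer: BLACK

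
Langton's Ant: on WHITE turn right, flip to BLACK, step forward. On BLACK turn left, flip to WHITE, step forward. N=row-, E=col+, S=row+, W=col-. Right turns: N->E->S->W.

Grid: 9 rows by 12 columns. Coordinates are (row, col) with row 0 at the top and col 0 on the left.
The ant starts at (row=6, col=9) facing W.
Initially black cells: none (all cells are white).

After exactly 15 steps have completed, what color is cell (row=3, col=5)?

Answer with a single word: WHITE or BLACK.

Answer: WHITE

Derivation:
Step 1: on WHITE (6,9): turn R to N, flip to black, move to (5,9). |black|=1
Step 2: on WHITE (5,9): turn R to E, flip to black, move to (5,10). |black|=2
Step 3: on WHITE (5,10): turn R to S, flip to black, move to (6,10). |black|=3
Step 4: on WHITE (6,10): turn R to W, flip to black, move to (6,9). |black|=4
Step 5: on BLACK (6,9): turn L to S, flip to white, move to (7,9). |black|=3
Step 6: on WHITE (7,9): turn R to W, flip to black, move to (7,8). |black|=4
Step 7: on WHITE (7,8): turn R to N, flip to black, move to (6,8). |black|=5
Step 8: on WHITE (6,8): turn R to E, flip to black, move to (6,9). |black|=6
Step 9: on WHITE (6,9): turn R to S, flip to black, move to (7,9). |black|=7
Step 10: on BLACK (7,9): turn L to E, flip to white, move to (7,10). |black|=6
Step 11: on WHITE (7,10): turn R to S, flip to black, move to (8,10). |black|=7
Step 12: on WHITE (8,10): turn R to W, flip to black, move to (8,9). |black|=8
Step 13: on WHITE (8,9): turn R to N, flip to black, move to (7,9). |black|=9
Step 14: on WHITE (7,9): turn R to E, flip to black, move to (7,10). |black|=10
Step 15: on BLACK (7,10): turn L to N, flip to white, move to (6,10). |black|=9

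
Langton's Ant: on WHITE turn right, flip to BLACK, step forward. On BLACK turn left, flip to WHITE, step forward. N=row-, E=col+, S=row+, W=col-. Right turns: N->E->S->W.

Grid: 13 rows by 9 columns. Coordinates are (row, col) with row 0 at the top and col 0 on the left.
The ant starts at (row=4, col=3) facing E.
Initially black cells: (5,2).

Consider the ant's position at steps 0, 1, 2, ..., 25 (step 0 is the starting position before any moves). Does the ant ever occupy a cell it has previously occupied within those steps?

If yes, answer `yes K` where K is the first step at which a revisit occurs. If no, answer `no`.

Answer: yes 6

Derivation:
Step 1: on WHITE (4,3): turn R to S, flip to black, move to (5,3). |black|=2 — new cell
Step 2: on WHITE (5,3): turn R to W, flip to black, move to (5,2). |black|=3 — new cell
Step 3: on BLACK (5,2): turn L to S, flip to white, move to (6,2). |black|=2 — new cell
Step 4: on WHITE (6,2): turn R to W, flip to black, move to (6,1). |black|=3 — new cell
Step 5: on WHITE (6,1): turn R to N, flip to black, move to (5,1). |black|=4 — new cell
Step 6: on WHITE (5,1): turn R to E, flip to black, move to (5,2). |black|=5 — REVISIT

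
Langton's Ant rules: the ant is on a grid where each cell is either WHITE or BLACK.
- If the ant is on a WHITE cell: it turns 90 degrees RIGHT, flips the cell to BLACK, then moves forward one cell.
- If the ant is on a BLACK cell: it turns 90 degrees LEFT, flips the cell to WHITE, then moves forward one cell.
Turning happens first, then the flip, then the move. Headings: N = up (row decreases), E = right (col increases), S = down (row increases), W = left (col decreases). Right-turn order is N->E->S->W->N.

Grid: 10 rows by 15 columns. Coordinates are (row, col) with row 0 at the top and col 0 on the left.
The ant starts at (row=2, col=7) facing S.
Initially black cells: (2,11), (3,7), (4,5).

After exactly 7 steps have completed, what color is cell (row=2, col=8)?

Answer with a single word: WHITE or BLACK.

Answer: BLACK

Derivation:
Step 1: on WHITE (2,7): turn R to W, flip to black, move to (2,6). |black|=4
Step 2: on WHITE (2,6): turn R to N, flip to black, move to (1,6). |black|=5
Step 3: on WHITE (1,6): turn R to E, flip to black, move to (1,7). |black|=6
Step 4: on WHITE (1,7): turn R to S, flip to black, move to (2,7). |black|=7
Step 5: on BLACK (2,7): turn L to E, flip to white, move to (2,8). |black|=6
Step 6: on WHITE (2,8): turn R to S, flip to black, move to (3,8). |black|=7
Step 7: on WHITE (3,8): turn R to W, flip to black, move to (3,7). |black|=8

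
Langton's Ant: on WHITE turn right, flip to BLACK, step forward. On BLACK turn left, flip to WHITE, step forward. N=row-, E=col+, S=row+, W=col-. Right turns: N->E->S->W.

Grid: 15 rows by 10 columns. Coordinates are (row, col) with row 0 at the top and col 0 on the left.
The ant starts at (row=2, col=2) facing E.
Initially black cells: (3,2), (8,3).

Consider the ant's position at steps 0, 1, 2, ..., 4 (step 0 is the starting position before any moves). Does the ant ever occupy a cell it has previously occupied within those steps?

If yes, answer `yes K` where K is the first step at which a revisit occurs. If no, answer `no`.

Answer: no

Derivation:
Step 1: on WHITE (2,2): turn R to S, flip to black, move to (3,2). |black|=3 — new cell
Step 2: on BLACK (3,2): turn L to E, flip to white, move to (3,3). |black|=2 — new cell
Step 3: on WHITE (3,3): turn R to S, flip to black, move to (4,3). |black|=3 — new cell
Step 4: on WHITE (4,3): turn R to W, flip to black, move to (4,2). |black|=4 — new cell
No revisit within 4 steps.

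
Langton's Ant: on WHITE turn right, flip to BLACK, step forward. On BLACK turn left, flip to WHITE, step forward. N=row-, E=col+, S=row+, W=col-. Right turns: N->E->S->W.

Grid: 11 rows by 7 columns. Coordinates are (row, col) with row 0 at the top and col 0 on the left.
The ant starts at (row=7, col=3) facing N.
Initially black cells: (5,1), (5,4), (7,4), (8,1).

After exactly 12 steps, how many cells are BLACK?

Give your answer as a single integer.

Answer: 10

Derivation:
Step 1: on WHITE (7,3): turn R to E, flip to black, move to (7,4). |black|=5
Step 2: on BLACK (7,4): turn L to N, flip to white, move to (6,4). |black|=4
Step 3: on WHITE (6,4): turn R to E, flip to black, move to (6,5). |black|=5
Step 4: on WHITE (6,5): turn R to S, flip to black, move to (7,5). |black|=6
Step 5: on WHITE (7,5): turn R to W, flip to black, move to (7,4). |black|=7
Step 6: on WHITE (7,4): turn R to N, flip to black, move to (6,4). |black|=8
Step 7: on BLACK (6,4): turn L to W, flip to white, move to (6,3). |black|=7
Step 8: on WHITE (6,3): turn R to N, flip to black, move to (5,3). |black|=8
Step 9: on WHITE (5,3): turn R to E, flip to black, move to (5,4). |black|=9
Step 10: on BLACK (5,4): turn L to N, flip to white, move to (4,4). |black|=8
Step 11: on WHITE (4,4): turn R to E, flip to black, move to (4,5). |black|=9
Step 12: on WHITE (4,5): turn R to S, flip to black, move to (5,5). |black|=10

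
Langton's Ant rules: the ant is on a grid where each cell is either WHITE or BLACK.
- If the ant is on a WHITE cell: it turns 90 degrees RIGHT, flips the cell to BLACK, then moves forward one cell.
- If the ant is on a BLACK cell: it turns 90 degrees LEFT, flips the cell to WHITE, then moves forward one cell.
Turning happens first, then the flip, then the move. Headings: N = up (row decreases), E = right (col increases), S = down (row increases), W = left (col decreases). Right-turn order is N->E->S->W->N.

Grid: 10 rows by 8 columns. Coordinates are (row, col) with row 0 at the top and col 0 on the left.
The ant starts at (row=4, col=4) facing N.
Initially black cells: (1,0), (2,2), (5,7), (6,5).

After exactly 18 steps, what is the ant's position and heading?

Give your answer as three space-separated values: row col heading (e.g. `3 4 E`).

Answer: 5 3 S

Derivation:
Step 1: on WHITE (4,4): turn R to E, flip to black, move to (4,5). |black|=5
Step 2: on WHITE (4,5): turn R to S, flip to black, move to (5,5). |black|=6
Step 3: on WHITE (5,5): turn R to W, flip to black, move to (5,4). |black|=7
Step 4: on WHITE (5,4): turn R to N, flip to black, move to (4,4). |black|=8
Step 5: on BLACK (4,4): turn L to W, flip to white, move to (4,3). |black|=7
Step 6: on WHITE (4,3): turn R to N, flip to black, move to (3,3). |black|=8
Step 7: on WHITE (3,3): turn R to E, flip to black, move to (3,4). |black|=9
Step 8: on WHITE (3,4): turn R to S, flip to black, move to (4,4). |black|=10
Step 9: on WHITE (4,4): turn R to W, flip to black, move to (4,3). |black|=11
Step 10: on BLACK (4,3): turn L to S, flip to white, move to (5,3). |black|=10
Step 11: on WHITE (5,3): turn R to W, flip to black, move to (5,2). |black|=11
Step 12: on WHITE (5,2): turn R to N, flip to black, move to (4,2). |black|=12
Step 13: on WHITE (4,2): turn R to E, flip to black, move to (4,3). |black|=13
Step 14: on WHITE (4,3): turn R to S, flip to black, move to (5,3). |black|=14
Step 15: on BLACK (5,3): turn L to E, flip to white, move to (5,4). |black|=13
Step 16: on BLACK (5,4): turn L to N, flip to white, move to (4,4). |black|=12
Step 17: on BLACK (4,4): turn L to W, flip to white, move to (4,3). |black|=11
Step 18: on BLACK (4,3): turn L to S, flip to white, move to (5,3). |black|=10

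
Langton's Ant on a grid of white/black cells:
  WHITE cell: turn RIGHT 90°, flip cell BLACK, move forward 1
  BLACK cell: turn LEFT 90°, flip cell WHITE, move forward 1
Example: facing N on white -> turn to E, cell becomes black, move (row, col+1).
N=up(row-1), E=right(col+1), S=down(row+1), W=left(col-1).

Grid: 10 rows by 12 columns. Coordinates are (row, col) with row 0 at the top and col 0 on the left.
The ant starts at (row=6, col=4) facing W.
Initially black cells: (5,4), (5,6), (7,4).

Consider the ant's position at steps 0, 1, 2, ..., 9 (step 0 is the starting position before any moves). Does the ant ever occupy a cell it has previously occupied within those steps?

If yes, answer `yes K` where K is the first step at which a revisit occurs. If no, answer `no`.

Answer: yes 5

Derivation:
Step 1: on WHITE (6,4): turn R to N, flip to black, move to (5,4). |black|=4 — new cell
Step 2: on BLACK (5,4): turn L to W, flip to white, move to (5,3). |black|=3 — new cell
Step 3: on WHITE (5,3): turn R to N, flip to black, move to (4,3). |black|=4 — new cell
Step 4: on WHITE (4,3): turn R to E, flip to black, move to (4,4). |black|=5 — new cell
Step 5: on WHITE (4,4): turn R to S, flip to black, move to (5,4). |black|=6 — REVISIT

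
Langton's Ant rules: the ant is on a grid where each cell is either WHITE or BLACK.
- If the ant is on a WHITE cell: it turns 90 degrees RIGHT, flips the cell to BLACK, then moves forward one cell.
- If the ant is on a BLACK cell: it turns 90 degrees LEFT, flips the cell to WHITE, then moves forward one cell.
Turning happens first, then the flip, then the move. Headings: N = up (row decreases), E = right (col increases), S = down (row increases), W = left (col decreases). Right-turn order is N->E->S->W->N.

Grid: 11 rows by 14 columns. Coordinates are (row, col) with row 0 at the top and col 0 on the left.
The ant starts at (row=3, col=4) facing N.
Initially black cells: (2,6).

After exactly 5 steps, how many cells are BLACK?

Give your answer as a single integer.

Step 1: on WHITE (3,4): turn R to E, flip to black, move to (3,5). |black|=2
Step 2: on WHITE (3,5): turn R to S, flip to black, move to (4,5). |black|=3
Step 3: on WHITE (4,5): turn R to W, flip to black, move to (4,4). |black|=4
Step 4: on WHITE (4,4): turn R to N, flip to black, move to (3,4). |black|=5
Step 5: on BLACK (3,4): turn L to W, flip to white, move to (3,3). |black|=4

Answer: 4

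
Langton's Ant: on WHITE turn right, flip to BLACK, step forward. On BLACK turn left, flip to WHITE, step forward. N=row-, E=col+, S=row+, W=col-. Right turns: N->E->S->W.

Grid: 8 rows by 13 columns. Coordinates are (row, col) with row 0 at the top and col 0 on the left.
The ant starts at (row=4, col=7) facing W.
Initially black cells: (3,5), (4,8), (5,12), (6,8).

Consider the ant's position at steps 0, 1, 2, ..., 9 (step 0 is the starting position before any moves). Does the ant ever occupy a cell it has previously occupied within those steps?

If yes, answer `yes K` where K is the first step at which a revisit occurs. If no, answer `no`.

Step 1: on WHITE (4,7): turn R to N, flip to black, move to (3,7). |black|=5 — new cell
Step 2: on WHITE (3,7): turn R to E, flip to black, move to (3,8). |black|=6 — new cell
Step 3: on WHITE (3,8): turn R to S, flip to black, move to (4,8). |black|=7 — new cell
Step 4: on BLACK (4,8): turn L to E, flip to white, move to (4,9). |black|=6 — new cell
Step 5: on WHITE (4,9): turn R to S, flip to black, move to (5,9). |black|=7 — new cell
Step 6: on WHITE (5,9): turn R to W, flip to black, move to (5,8). |black|=8 — new cell
Step 7: on WHITE (5,8): turn R to N, flip to black, move to (4,8). |black|=9 — REVISIT

Answer: yes 7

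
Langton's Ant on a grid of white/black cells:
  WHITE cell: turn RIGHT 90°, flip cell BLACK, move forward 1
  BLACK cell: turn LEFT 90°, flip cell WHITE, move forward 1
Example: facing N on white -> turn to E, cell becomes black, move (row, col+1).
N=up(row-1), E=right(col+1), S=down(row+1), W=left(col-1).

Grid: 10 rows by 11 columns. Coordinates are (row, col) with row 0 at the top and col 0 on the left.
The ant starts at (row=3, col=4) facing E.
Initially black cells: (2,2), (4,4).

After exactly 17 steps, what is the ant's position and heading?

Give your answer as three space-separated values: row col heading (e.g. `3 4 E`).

Step 1: on WHITE (3,4): turn R to S, flip to black, move to (4,4). |black|=3
Step 2: on BLACK (4,4): turn L to E, flip to white, move to (4,5). |black|=2
Step 3: on WHITE (4,5): turn R to S, flip to black, move to (5,5). |black|=3
Step 4: on WHITE (5,5): turn R to W, flip to black, move to (5,4). |black|=4
Step 5: on WHITE (5,4): turn R to N, flip to black, move to (4,4). |black|=5
Step 6: on WHITE (4,4): turn R to E, flip to black, move to (4,5). |black|=6
Step 7: on BLACK (4,5): turn L to N, flip to white, move to (3,5). |black|=5
Step 8: on WHITE (3,5): turn R to E, flip to black, move to (3,6). |black|=6
Step 9: on WHITE (3,6): turn R to S, flip to black, move to (4,6). |black|=7
Step 10: on WHITE (4,6): turn R to W, flip to black, move to (4,5). |black|=8
Step 11: on WHITE (4,5): turn R to N, flip to black, move to (3,5). |black|=9
Step 12: on BLACK (3,5): turn L to W, flip to white, move to (3,4). |black|=8
Step 13: on BLACK (3,4): turn L to S, flip to white, move to (4,4). |black|=7
Step 14: on BLACK (4,4): turn L to E, flip to white, move to (4,5). |black|=6
Step 15: on BLACK (4,5): turn L to N, flip to white, move to (3,5). |black|=5
Step 16: on WHITE (3,5): turn R to E, flip to black, move to (3,6). |black|=6
Step 17: on BLACK (3,6): turn L to N, flip to white, move to (2,6). |black|=5

Answer: 2 6 N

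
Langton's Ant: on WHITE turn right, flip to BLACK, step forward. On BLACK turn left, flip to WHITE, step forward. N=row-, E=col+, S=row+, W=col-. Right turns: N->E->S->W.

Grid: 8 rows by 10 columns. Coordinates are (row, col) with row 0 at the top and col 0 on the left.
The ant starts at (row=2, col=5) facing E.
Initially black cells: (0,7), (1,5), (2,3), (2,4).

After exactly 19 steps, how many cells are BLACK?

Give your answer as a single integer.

Step 1: on WHITE (2,5): turn R to S, flip to black, move to (3,5). |black|=5
Step 2: on WHITE (3,5): turn R to W, flip to black, move to (3,4). |black|=6
Step 3: on WHITE (3,4): turn R to N, flip to black, move to (2,4). |black|=7
Step 4: on BLACK (2,4): turn L to W, flip to white, move to (2,3). |black|=6
Step 5: on BLACK (2,3): turn L to S, flip to white, move to (3,3). |black|=5
Step 6: on WHITE (3,3): turn R to W, flip to black, move to (3,2). |black|=6
Step 7: on WHITE (3,2): turn R to N, flip to black, move to (2,2). |black|=7
Step 8: on WHITE (2,2): turn R to E, flip to black, move to (2,3). |black|=8
Step 9: on WHITE (2,3): turn R to S, flip to black, move to (3,3). |black|=9
Step 10: on BLACK (3,3): turn L to E, flip to white, move to (3,4). |black|=8
Step 11: on BLACK (3,4): turn L to N, flip to white, move to (2,4). |black|=7
Step 12: on WHITE (2,4): turn R to E, flip to black, move to (2,5). |black|=8
Step 13: on BLACK (2,5): turn L to N, flip to white, move to (1,5). |black|=7
Step 14: on BLACK (1,5): turn L to W, flip to white, move to (1,4). |black|=6
Step 15: on WHITE (1,4): turn R to N, flip to black, move to (0,4). |black|=7
Step 16: on WHITE (0,4): turn R to E, flip to black, move to (0,5). |black|=8
Step 17: on WHITE (0,5): turn R to S, flip to black, move to (1,5). |black|=9
Step 18: on WHITE (1,5): turn R to W, flip to black, move to (1,4). |black|=10
Step 19: on BLACK (1,4): turn L to S, flip to white, move to (2,4). |black|=9

Answer: 9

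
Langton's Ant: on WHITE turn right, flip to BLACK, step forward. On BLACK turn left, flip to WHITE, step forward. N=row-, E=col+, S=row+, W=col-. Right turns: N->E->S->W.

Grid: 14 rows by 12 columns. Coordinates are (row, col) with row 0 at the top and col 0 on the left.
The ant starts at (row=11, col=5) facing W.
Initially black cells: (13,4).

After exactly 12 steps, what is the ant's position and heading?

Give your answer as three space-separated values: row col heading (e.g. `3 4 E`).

Step 1: on WHITE (11,5): turn R to N, flip to black, move to (10,5). |black|=2
Step 2: on WHITE (10,5): turn R to E, flip to black, move to (10,6). |black|=3
Step 3: on WHITE (10,6): turn R to S, flip to black, move to (11,6). |black|=4
Step 4: on WHITE (11,6): turn R to W, flip to black, move to (11,5). |black|=5
Step 5: on BLACK (11,5): turn L to S, flip to white, move to (12,5). |black|=4
Step 6: on WHITE (12,5): turn R to W, flip to black, move to (12,4). |black|=5
Step 7: on WHITE (12,4): turn R to N, flip to black, move to (11,4). |black|=6
Step 8: on WHITE (11,4): turn R to E, flip to black, move to (11,5). |black|=7
Step 9: on WHITE (11,5): turn R to S, flip to black, move to (12,5). |black|=8
Step 10: on BLACK (12,5): turn L to E, flip to white, move to (12,6). |black|=7
Step 11: on WHITE (12,6): turn R to S, flip to black, move to (13,6). |black|=8
Step 12: on WHITE (13,6): turn R to W, flip to black, move to (13,5). |black|=9

Answer: 13 5 W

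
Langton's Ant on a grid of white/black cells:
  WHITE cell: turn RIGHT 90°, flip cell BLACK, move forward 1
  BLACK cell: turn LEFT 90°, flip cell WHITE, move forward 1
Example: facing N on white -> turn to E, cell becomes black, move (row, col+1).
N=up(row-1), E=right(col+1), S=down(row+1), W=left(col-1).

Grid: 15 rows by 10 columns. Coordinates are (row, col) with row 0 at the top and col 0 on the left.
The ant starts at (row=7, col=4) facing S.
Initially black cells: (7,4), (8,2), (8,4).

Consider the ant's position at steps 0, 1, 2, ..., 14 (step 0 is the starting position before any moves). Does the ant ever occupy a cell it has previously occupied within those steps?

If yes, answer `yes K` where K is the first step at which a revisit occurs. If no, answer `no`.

Answer: yes 7

Derivation:
Step 1: on BLACK (7,4): turn L to E, flip to white, move to (7,5). |black|=2 — new cell
Step 2: on WHITE (7,5): turn R to S, flip to black, move to (8,5). |black|=3 — new cell
Step 3: on WHITE (8,5): turn R to W, flip to black, move to (8,4). |black|=4 — new cell
Step 4: on BLACK (8,4): turn L to S, flip to white, move to (9,4). |black|=3 — new cell
Step 5: on WHITE (9,4): turn R to W, flip to black, move to (9,3). |black|=4 — new cell
Step 6: on WHITE (9,3): turn R to N, flip to black, move to (8,3). |black|=5 — new cell
Step 7: on WHITE (8,3): turn R to E, flip to black, move to (8,4). |black|=6 — REVISIT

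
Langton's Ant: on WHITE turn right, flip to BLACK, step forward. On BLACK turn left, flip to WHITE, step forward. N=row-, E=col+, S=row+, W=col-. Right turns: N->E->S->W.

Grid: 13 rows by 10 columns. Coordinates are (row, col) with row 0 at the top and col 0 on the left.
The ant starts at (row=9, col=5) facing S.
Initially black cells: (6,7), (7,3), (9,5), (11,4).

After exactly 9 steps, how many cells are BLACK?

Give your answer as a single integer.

Answer: 9

Derivation:
Step 1: on BLACK (9,5): turn L to E, flip to white, move to (9,6). |black|=3
Step 2: on WHITE (9,6): turn R to S, flip to black, move to (10,6). |black|=4
Step 3: on WHITE (10,6): turn R to W, flip to black, move to (10,5). |black|=5
Step 4: on WHITE (10,5): turn R to N, flip to black, move to (9,5). |black|=6
Step 5: on WHITE (9,5): turn R to E, flip to black, move to (9,6). |black|=7
Step 6: on BLACK (9,6): turn L to N, flip to white, move to (8,6). |black|=6
Step 7: on WHITE (8,6): turn R to E, flip to black, move to (8,7). |black|=7
Step 8: on WHITE (8,7): turn R to S, flip to black, move to (9,7). |black|=8
Step 9: on WHITE (9,7): turn R to W, flip to black, move to (9,6). |black|=9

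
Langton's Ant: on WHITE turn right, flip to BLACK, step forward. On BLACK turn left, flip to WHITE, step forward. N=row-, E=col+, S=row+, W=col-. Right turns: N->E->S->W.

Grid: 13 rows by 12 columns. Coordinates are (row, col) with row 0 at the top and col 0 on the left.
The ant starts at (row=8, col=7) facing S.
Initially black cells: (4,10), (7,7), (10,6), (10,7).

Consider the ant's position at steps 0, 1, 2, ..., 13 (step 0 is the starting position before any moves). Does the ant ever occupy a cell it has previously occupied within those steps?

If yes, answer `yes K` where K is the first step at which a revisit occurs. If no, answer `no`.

Step 1: on WHITE (8,7): turn R to W, flip to black, move to (8,6). |black|=5 — new cell
Step 2: on WHITE (8,6): turn R to N, flip to black, move to (7,6). |black|=6 — new cell
Step 3: on WHITE (7,6): turn R to E, flip to black, move to (7,7). |black|=7 — new cell
Step 4: on BLACK (7,7): turn L to N, flip to white, move to (6,7). |black|=6 — new cell
Step 5: on WHITE (6,7): turn R to E, flip to black, move to (6,8). |black|=7 — new cell
Step 6: on WHITE (6,8): turn R to S, flip to black, move to (7,8). |black|=8 — new cell
Step 7: on WHITE (7,8): turn R to W, flip to black, move to (7,7). |black|=9 — REVISIT

Answer: yes 7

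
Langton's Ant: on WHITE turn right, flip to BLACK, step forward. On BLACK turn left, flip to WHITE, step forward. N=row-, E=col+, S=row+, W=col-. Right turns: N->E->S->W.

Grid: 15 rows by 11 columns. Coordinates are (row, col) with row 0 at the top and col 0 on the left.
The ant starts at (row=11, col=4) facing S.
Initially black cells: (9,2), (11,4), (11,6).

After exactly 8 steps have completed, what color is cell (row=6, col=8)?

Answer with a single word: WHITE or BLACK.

Answer: WHITE

Derivation:
Step 1: on BLACK (11,4): turn L to E, flip to white, move to (11,5). |black|=2
Step 2: on WHITE (11,5): turn R to S, flip to black, move to (12,5). |black|=3
Step 3: on WHITE (12,5): turn R to W, flip to black, move to (12,4). |black|=4
Step 4: on WHITE (12,4): turn R to N, flip to black, move to (11,4). |black|=5
Step 5: on WHITE (11,4): turn R to E, flip to black, move to (11,5). |black|=6
Step 6: on BLACK (11,5): turn L to N, flip to white, move to (10,5). |black|=5
Step 7: on WHITE (10,5): turn R to E, flip to black, move to (10,6). |black|=6
Step 8: on WHITE (10,6): turn R to S, flip to black, move to (11,6). |black|=7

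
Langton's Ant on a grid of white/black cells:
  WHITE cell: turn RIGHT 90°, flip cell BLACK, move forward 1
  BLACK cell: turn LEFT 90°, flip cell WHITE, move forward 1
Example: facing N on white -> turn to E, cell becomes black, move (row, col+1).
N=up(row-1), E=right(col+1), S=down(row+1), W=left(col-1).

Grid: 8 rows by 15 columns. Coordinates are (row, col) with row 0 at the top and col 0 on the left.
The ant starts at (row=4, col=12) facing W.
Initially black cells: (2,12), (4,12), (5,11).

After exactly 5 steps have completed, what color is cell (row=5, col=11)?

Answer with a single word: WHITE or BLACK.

Step 1: on BLACK (4,12): turn L to S, flip to white, move to (5,12). |black|=2
Step 2: on WHITE (5,12): turn R to W, flip to black, move to (5,11). |black|=3
Step 3: on BLACK (5,11): turn L to S, flip to white, move to (6,11). |black|=2
Step 4: on WHITE (6,11): turn R to W, flip to black, move to (6,10). |black|=3
Step 5: on WHITE (6,10): turn R to N, flip to black, move to (5,10). |black|=4

Answer: WHITE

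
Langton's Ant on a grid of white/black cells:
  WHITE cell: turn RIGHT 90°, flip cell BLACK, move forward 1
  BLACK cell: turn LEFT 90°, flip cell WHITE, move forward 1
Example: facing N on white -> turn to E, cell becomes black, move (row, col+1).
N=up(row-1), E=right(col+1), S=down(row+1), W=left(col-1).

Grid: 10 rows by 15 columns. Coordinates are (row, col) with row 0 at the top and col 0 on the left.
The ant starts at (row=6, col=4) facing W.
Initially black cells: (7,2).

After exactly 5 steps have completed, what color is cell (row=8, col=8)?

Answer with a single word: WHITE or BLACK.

Answer: WHITE

Derivation:
Step 1: on WHITE (6,4): turn R to N, flip to black, move to (5,4). |black|=2
Step 2: on WHITE (5,4): turn R to E, flip to black, move to (5,5). |black|=3
Step 3: on WHITE (5,5): turn R to S, flip to black, move to (6,5). |black|=4
Step 4: on WHITE (6,5): turn R to W, flip to black, move to (6,4). |black|=5
Step 5: on BLACK (6,4): turn L to S, flip to white, move to (7,4). |black|=4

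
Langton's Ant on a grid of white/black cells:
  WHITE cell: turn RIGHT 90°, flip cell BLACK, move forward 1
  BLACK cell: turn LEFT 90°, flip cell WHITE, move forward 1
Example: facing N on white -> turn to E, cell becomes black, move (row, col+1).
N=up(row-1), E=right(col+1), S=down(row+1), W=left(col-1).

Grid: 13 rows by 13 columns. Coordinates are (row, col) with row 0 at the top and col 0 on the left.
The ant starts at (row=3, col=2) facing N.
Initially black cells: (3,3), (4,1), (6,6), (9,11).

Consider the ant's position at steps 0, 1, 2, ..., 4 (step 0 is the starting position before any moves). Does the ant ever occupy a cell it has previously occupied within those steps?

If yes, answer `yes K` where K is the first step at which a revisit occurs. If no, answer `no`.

Step 1: on WHITE (3,2): turn R to E, flip to black, move to (3,3). |black|=5 — new cell
Step 2: on BLACK (3,3): turn L to N, flip to white, move to (2,3). |black|=4 — new cell
Step 3: on WHITE (2,3): turn R to E, flip to black, move to (2,4). |black|=5 — new cell
Step 4: on WHITE (2,4): turn R to S, flip to black, move to (3,4). |black|=6 — new cell
No revisit within 4 steps.

Answer: no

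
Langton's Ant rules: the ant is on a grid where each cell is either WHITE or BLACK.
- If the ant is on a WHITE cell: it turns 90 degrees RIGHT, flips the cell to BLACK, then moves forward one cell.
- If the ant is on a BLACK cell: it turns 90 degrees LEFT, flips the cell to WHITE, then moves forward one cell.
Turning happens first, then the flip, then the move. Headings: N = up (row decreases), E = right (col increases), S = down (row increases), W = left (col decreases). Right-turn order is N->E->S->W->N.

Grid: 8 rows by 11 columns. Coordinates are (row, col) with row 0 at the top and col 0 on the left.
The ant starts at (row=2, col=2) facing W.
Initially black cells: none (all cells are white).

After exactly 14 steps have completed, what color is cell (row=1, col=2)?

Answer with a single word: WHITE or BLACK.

Answer: BLACK

Derivation:
Step 1: on WHITE (2,2): turn R to N, flip to black, move to (1,2). |black|=1
Step 2: on WHITE (1,2): turn R to E, flip to black, move to (1,3). |black|=2
Step 3: on WHITE (1,3): turn R to S, flip to black, move to (2,3). |black|=3
Step 4: on WHITE (2,3): turn R to W, flip to black, move to (2,2). |black|=4
Step 5: on BLACK (2,2): turn L to S, flip to white, move to (3,2). |black|=3
Step 6: on WHITE (3,2): turn R to W, flip to black, move to (3,1). |black|=4
Step 7: on WHITE (3,1): turn R to N, flip to black, move to (2,1). |black|=5
Step 8: on WHITE (2,1): turn R to E, flip to black, move to (2,2). |black|=6
Step 9: on WHITE (2,2): turn R to S, flip to black, move to (3,2). |black|=7
Step 10: on BLACK (3,2): turn L to E, flip to white, move to (3,3). |black|=6
Step 11: on WHITE (3,3): turn R to S, flip to black, move to (4,3). |black|=7
Step 12: on WHITE (4,3): turn R to W, flip to black, move to (4,2). |black|=8
Step 13: on WHITE (4,2): turn R to N, flip to black, move to (3,2). |black|=9
Step 14: on WHITE (3,2): turn R to E, flip to black, move to (3,3). |black|=10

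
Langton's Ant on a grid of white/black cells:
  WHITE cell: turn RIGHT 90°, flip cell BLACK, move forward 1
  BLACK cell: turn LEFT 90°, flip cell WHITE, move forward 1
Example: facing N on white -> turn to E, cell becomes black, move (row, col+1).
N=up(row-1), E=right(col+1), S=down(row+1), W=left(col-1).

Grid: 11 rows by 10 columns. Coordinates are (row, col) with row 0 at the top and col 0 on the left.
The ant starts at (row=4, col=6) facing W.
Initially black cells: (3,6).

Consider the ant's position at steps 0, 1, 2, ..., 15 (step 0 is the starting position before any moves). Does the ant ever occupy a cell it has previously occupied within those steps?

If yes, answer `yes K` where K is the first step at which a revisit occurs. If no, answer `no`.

Answer: yes 5

Derivation:
Step 1: on WHITE (4,6): turn R to N, flip to black, move to (3,6). |black|=2 — new cell
Step 2: on BLACK (3,6): turn L to W, flip to white, move to (3,5). |black|=1 — new cell
Step 3: on WHITE (3,5): turn R to N, flip to black, move to (2,5). |black|=2 — new cell
Step 4: on WHITE (2,5): turn R to E, flip to black, move to (2,6). |black|=3 — new cell
Step 5: on WHITE (2,6): turn R to S, flip to black, move to (3,6). |black|=4 — REVISIT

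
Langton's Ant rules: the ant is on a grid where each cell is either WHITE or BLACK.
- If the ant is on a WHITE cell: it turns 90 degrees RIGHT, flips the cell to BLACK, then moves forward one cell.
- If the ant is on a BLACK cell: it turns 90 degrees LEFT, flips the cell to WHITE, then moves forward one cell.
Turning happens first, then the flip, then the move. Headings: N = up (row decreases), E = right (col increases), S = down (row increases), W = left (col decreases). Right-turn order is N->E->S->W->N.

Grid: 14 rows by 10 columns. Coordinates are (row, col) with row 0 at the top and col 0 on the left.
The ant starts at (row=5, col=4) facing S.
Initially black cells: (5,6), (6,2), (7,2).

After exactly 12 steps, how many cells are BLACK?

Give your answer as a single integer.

Step 1: on WHITE (5,4): turn R to W, flip to black, move to (5,3). |black|=4
Step 2: on WHITE (5,3): turn R to N, flip to black, move to (4,3). |black|=5
Step 3: on WHITE (4,3): turn R to E, flip to black, move to (4,4). |black|=6
Step 4: on WHITE (4,4): turn R to S, flip to black, move to (5,4). |black|=7
Step 5: on BLACK (5,4): turn L to E, flip to white, move to (5,5). |black|=6
Step 6: on WHITE (5,5): turn R to S, flip to black, move to (6,5). |black|=7
Step 7: on WHITE (6,5): turn R to W, flip to black, move to (6,4). |black|=8
Step 8: on WHITE (6,4): turn R to N, flip to black, move to (5,4). |black|=9
Step 9: on WHITE (5,4): turn R to E, flip to black, move to (5,5). |black|=10
Step 10: on BLACK (5,5): turn L to N, flip to white, move to (4,5). |black|=9
Step 11: on WHITE (4,5): turn R to E, flip to black, move to (4,6). |black|=10
Step 12: on WHITE (4,6): turn R to S, flip to black, move to (5,6). |black|=11

Answer: 11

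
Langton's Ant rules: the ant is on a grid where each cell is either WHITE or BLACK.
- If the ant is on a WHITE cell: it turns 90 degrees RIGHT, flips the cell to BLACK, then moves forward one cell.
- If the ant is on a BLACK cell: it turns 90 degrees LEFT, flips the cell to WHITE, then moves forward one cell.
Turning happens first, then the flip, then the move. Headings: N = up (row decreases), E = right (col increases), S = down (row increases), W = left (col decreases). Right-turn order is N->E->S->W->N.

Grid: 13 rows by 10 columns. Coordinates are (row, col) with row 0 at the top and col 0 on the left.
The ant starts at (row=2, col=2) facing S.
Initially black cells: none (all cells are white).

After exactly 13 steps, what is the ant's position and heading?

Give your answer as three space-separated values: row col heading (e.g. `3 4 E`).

Step 1: on WHITE (2,2): turn R to W, flip to black, move to (2,1). |black|=1
Step 2: on WHITE (2,1): turn R to N, flip to black, move to (1,1). |black|=2
Step 3: on WHITE (1,1): turn R to E, flip to black, move to (1,2). |black|=3
Step 4: on WHITE (1,2): turn R to S, flip to black, move to (2,2). |black|=4
Step 5: on BLACK (2,2): turn L to E, flip to white, move to (2,3). |black|=3
Step 6: on WHITE (2,3): turn R to S, flip to black, move to (3,3). |black|=4
Step 7: on WHITE (3,3): turn R to W, flip to black, move to (3,2). |black|=5
Step 8: on WHITE (3,2): turn R to N, flip to black, move to (2,2). |black|=6
Step 9: on WHITE (2,2): turn R to E, flip to black, move to (2,3). |black|=7
Step 10: on BLACK (2,3): turn L to N, flip to white, move to (1,3). |black|=6
Step 11: on WHITE (1,3): turn R to E, flip to black, move to (1,4). |black|=7
Step 12: on WHITE (1,4): turn R to S, flip to black, move to (2,4). |black|=8
Step 13: on WHITE (2,4): turn R to W, flip to black, move to (2,3). |black|=9

Answer: 2 3 W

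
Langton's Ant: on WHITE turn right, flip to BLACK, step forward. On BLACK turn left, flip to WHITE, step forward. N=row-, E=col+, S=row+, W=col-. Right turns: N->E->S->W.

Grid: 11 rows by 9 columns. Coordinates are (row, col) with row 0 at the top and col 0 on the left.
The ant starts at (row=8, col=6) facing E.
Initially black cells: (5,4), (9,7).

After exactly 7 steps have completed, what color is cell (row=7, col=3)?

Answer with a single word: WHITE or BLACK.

Step 1: on WHITE (8,6): turn R to S, flip to black, move to (9,6). |black|=3
Step 2: on WHITE (9,6): turn R to W, flip to black, move to (9,5). |black|=4
Step 3: on WHITE (9,5): turn R to N, flip to black, move to (8,5). |black|=5
Step 4: on WHITE (8,5): turn R to E, flip to black, move to (8,6). |black|=6
Step 5: on BLACK (8,6): turn L to N, flip to white, move to (7,6). |black|=5
Step 6: on WHITE (7,6): turn R to E, flip to black, move to (7,7). |black|=6
Step 7: on WHITE (7,7): turn R to S, flip to black, move to (8,7). |black|=7

Answer: WHITE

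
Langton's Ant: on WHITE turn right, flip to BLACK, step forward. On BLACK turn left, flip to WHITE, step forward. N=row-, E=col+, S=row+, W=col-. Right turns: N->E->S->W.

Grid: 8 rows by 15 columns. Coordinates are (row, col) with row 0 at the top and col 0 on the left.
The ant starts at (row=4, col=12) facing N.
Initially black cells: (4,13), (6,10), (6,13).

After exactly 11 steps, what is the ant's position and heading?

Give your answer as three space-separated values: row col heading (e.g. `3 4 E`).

Step 1: on WHITE (4,12): turn R to E, flip to black, move to (4,13). |black|=4
Step 2: on BLACK (4,13): turn L to N, flip to white, move to (3,13). |black|=3
Step 3: on WHITE (3,13): turn R to E, flip to black, move to (3,14). |black|=4
Step 4: on WHITE (3,14): turn R to S, flip to black, move to (4,14). |black|=5
Step 5: on WHITE (4,14): turn R to W, flip to black, move to (4,13). |black|=6
Step 6: on WHITE (4,13): turn R to N, flip to black, move to (3,13). |black|=7
Step 7: on BLACK (3,13): turn L to W, flip to white, move to (3,12). |black|=6
Step 8: on WHITE (3,12): turn R to N, flip to black, move to (2,12). |black|=7
Step 9: on WHITE (2,12): turn R to E, flip to black, move to (2,13). |black|=8
Step 10: on WHITE (2,13): turn R to S, flip to black, move to (3,13). |black|=9
Step 11: on WHITE (3,13): turn R to W, flip to black, move to (3,12). |black|=10

Answer: 3 12 W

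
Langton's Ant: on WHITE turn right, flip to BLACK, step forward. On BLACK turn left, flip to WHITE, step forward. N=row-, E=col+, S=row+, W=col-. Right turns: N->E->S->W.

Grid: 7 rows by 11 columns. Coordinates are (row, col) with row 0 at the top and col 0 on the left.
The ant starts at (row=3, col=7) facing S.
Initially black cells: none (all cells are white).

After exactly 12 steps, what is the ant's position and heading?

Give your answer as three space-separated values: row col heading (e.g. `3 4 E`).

Answer: 3 9 S

Derivation:
Step 1: on WHITE (3,7): turn R to W, flip to black, move to (3,6). |black|=1
Step 2: on WHITE (3,6): turn R to N, flip to black, move to (2,6). |black|=2
Step 3: on WHITE (2,6): turn R to E, flip to black, move to (2,7). |black|=3
Step 4: on WHITE (2,7): turn R to S, flip to black, move to (3,7). |black|=4
Step 5: on BLACK (3,7): turn L to E, flip to white, move to (3,8). |black|=3
Step 6: on WHITE (3,8): turn R to S, flip to black, move to (4,8). |black|=4
Step 7: on WHITE (4,8): turn R to W, flip to black, move to (4,7). |black|=5
Step 8: on WHITE (4,7): turn R to N, flip to black, move to (3,7). |black|=6
Step 9: on WHITE (3,7): turn R to E, flip to black, move to (3,8). |black|=7
Step 10: on BLACK (3,8): turn L to N, flip to white, move to (2,8). |black|=6
Step 11: on WHITE (2,8): turn R to E, flip to black, move to (2,9). |black|=7
Step 12: on WHITE (2,9): turn R to S, flip to black, move to (3,9). |black|=8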